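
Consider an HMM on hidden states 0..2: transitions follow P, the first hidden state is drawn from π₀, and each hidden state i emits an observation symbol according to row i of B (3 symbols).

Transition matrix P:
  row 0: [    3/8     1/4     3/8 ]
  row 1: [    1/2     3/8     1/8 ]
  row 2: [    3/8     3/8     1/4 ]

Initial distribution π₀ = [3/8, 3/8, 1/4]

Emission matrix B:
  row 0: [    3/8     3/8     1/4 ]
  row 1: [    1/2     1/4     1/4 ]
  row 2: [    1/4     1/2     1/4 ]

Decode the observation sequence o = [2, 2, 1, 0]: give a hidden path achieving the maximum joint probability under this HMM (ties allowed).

path = [1, 0, 2, 1]

t=0: δ = [9.375e-02, 9.375e-02, 6.250e-02]  (obs o_0=2)
t=1: δ = [1.172e-02, 8.789e-03, 8.789e-03]  ψ = [1, 1, 0]  (obs o_1=2)
t=2: δ = [1.648e-03, 8.240e-04, 2.197e-03]  ψ = [0, 1, 0]  (obs o_2=1)
t=3: δ = [3.090e-04, 4.120e-04, 1.545e-04]  ψ = [2, 2, 0]  (obs o_3=0)
backtrack: best end state = 1; path = [1, 0, 2, 1]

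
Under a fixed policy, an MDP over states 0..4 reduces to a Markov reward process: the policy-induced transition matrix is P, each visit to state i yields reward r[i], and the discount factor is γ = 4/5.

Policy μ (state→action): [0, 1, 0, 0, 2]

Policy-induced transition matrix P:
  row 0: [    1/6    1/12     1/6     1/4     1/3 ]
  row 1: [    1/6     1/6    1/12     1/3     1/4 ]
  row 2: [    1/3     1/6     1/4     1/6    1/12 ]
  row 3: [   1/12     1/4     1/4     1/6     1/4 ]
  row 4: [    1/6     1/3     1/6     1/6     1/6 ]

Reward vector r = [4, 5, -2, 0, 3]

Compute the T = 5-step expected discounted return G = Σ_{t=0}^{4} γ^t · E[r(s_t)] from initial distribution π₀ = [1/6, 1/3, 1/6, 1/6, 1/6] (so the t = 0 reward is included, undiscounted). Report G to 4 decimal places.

t=0: π = [0.1667, 0.3333, 0.1667, 0.1667, 0.1667], E[r] = 2.5000, γ^t·E[r] = 2.500000, running G = 2.500000
t=1: π = [0.1806, 0.1944, 0.1667, 0.2361, 0.2222], E[r] = 2.0278, γ^t·E[r] = 1.622222, running G = 4.122222
t=2: π = [0.1748, 0.2083, 0.1840, 0.2141, 0.2188], E[r] = 2.0289, γ^t·E[r] = 1.298519, running G = 5.420741
t=3: π = [0.1795, 0.2064, 0.1825, 0.2160, 0.2157], E[r] = 2.0320, γ^t·E[r] = 1.040395, running G = 6.461136
t=4: π = [0.1791, 0.2056, 0.1827, 0.2160, 0.2166], E[r] = 2.0290, γ^t·E[r] = 0.831062, running G = 7.292198

G = 7.2922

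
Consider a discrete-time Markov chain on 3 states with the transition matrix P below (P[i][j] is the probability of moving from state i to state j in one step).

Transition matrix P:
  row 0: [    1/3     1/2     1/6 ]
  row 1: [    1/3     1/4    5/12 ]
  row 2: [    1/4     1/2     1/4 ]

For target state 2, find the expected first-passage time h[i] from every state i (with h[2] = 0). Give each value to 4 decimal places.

First-step conditioning: h[2] = 0; for i ≠ 2, h[i] = 1 + Σ_k P[i][k]·h[k].
  h[0] = 1 + 1/3·h[0] + 1/2·h[1]
  h[1] = 1 + 1/3·h[0] + 1/4·h[1]
Solving the 2×2 linear system over states ≠ 2 gives exactly h = [15/4, 3, 0] (h[2] = 0 is the target).

h = [3.7500, 3.0000, 0.0000]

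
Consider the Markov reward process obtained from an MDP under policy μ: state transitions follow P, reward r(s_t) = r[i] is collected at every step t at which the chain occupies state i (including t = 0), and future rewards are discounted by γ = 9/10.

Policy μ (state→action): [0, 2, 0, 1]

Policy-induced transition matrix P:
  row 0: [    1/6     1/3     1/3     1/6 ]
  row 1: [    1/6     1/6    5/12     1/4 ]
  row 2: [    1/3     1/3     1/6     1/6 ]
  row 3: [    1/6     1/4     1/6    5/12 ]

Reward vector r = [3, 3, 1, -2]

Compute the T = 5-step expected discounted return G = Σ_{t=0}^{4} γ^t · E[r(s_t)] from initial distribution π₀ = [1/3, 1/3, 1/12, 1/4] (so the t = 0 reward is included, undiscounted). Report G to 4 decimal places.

t=0: π = [0.3333, 0.3333, 0.0833, 0.2500], E[r] = 1.5833, γ^t·E[r] = 1.583333, running G = 1.583333
t=1: π = [0.1806, 0.2569, 0.3056, 0.2569], E[r] = 1.1042, γ^t·E[r] = 0.993750, running G = 2.577083
t=2: π = [0.2176, 0.2691, 0.2610, 0.2523], E[r] = 1.2164, γ^t·E[r] = 0.985313, running G = 3.562396
t=3: π = [0.2102, 0.2675, 0.2702, 0.2522], E[r] = 1.1987, γ^t·E[r] = 0.873879, running G = 4.436275
t=4: π = [0.2117, 0.2677, 0.2686, 0.2520], E[r] = 1.2029, γ^t·E[r] = 0.789220, running G = 5.225495

G = 5.2255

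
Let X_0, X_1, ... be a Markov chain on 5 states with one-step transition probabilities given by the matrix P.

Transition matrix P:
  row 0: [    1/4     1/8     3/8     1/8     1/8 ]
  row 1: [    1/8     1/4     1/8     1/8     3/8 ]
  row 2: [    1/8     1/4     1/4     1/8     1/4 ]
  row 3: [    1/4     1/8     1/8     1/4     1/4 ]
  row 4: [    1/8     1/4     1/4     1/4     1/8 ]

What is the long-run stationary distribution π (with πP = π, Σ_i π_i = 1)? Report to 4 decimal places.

Balance equations π_j = Σ_i π_i·P[i][j]:
  π_0 = 1/4·π_0 + 1/8·π_1 + 1/8·π_2 + 1/4·π_3 + 1/8·π_4
  π_1 = 1/8·π_0 + 1/4·π_1 + 1/4·π_2 + 1/8·π_3 + 1/4·π_4
  π_2 = 3/8·π_0 + 1/8·π_1 + 1/4·π_2 + 1/8·π_3 + 1/4·π_4
  π_3 = 1/8·π_0 + 1/8·π_1 + 1/8·π_2 + 1/4·π_3 + 1/4·π_4
  normalize: π_0 + π_1 + π_2 + π_3 + π_4 = 1
Solving the linear system gives exactly π = [595/3544, 367/1772, 791/3544, 621/3544, 803/3544].

π = [0.1679, 0.2071, 0.2232, 0.1752, 0.2266]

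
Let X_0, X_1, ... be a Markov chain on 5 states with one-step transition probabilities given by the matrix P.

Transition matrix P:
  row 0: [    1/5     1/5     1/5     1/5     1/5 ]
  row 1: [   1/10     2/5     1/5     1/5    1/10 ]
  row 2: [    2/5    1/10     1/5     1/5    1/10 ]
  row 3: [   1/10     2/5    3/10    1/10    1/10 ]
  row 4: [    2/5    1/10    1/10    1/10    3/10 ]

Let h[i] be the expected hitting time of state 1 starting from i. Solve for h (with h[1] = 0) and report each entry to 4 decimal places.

h = [5.1271, 0.0000, 5.5773, 4.1790, 5.7521]

First-step conditioning: h[1] = 0; for i ≠ 1, h[i] = 1 + Σ_k P[i][k]·h[k].
  h[0] = 1 + 1/5·h[0] + 1/5·h[2] + 1/5·h[3] + 1/5·h[4]
  h[2] = 1 + 2/5·h[0] + 1/5·h[2] + 1/5·h[3] + 1/10·h[4]
  h[3] = 1 + 1/10·h[0] + 3/10·h[2] + 1/10·h[3] + 1/10·h[4]
  h[4] = 1 + 2/5·h[0] + 1/10·h[2] + 1/10·h[3] + 3/10·h[4]
Solving the 4×4 linear system over states ≠ 1 gives exactly h = [605/118, 0, 5265/944, 3945/944, 2715/472] (h[1] = 0 is the target).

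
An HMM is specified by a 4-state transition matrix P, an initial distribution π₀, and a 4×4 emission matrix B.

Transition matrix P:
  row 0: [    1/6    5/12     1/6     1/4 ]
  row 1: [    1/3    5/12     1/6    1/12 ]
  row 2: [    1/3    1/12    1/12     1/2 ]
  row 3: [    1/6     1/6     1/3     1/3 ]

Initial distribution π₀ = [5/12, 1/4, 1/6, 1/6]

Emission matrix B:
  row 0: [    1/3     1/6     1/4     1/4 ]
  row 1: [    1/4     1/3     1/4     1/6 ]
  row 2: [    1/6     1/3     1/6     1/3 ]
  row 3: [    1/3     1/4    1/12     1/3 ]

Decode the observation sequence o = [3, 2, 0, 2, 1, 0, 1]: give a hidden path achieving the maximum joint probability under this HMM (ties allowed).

path = [0, 1, 0, 1, 1, 0, 1]

t=0: δ = [1.042e-01, 4.167e-02, 5.556e-02, 5.556e-02]  (obs o_0=3)
t=1: δ = [4.630e-03, 1.085e-02, 3.086e-03, 2.315e-03]  ψ = [2, 0, 3, 2]  (obs o_1=2)
t=2: δ = [1.206e-03, 1.130e-03, 3.014e-04, 5.144e-04]  ψ = [1, 1, 1, 2]  (obs o_2=0)
t=3: δ = [9.419e-05, 1.256e-04, 3.349e-05, 2.512e-05]  ψ = [1, 0, 0, 0]  (obs o_3=2)
t=4: δ = [6.977e-06, 1.744e-05, 6.977e-06, 5.887e-06]  ψ = [1, 1, 1, 0]  (obs o_4=1)
t=5: δ = [1.938e-06, 1.817e-06, 4.845e-07, 1.163e-06]  ψ = [1, 1, 1, 2]  (obs o_5=0)
t=6: δ = [1.009e-07, 2.692e-07, 1.292e-07, 1.211e-07]  ψ = [1, 0, 3, 0]  (obs o_6=1)
backtrack: best end state = 1; path = [0, 1, 0, 1, 1, 0, 1]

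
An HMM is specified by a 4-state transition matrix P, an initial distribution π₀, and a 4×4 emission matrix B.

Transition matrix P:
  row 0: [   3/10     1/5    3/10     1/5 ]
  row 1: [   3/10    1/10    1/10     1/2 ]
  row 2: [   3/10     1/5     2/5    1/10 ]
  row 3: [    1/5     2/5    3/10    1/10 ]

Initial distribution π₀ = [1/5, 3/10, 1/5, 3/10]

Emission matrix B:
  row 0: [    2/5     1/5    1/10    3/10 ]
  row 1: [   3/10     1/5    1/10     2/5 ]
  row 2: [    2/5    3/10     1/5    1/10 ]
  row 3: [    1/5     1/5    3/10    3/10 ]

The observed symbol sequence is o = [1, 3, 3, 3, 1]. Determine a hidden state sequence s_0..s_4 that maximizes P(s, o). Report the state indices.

t=0: δ = [4.000e-02, 6.000e-02, 6.000e-02, 6.000e-02]  (obs o_0=1)
t=1: δ = [5.400e-03, 9.600e-03, 2.400e-03, 9.000e-03]  ψ = [1, 3, 2, 1]  (obs o_1=3)
t=2: δ = [8.640e-04, 1.440e-03, 2.700e-04, 1.440e-03]  ψ = [1, 3, 3, 1]  (obs o_2=3)
t=3: δ = [1.296e-04, 2.304e-04, 4.320e-05, 2.160e-04]  ψ = [1, 3, 3, 1]  (obs o_3=3)
t=4: δ = [1.382e-05, 1.728e-05, 1.944e-05, 2.304e-05]  ψ = [1, 3, 3, 1]  (obs o_4=1)
backtrack: best end state = 3; path = [3, 1, 3, 1, 3]

path = [3, 1, 3, 1, 3]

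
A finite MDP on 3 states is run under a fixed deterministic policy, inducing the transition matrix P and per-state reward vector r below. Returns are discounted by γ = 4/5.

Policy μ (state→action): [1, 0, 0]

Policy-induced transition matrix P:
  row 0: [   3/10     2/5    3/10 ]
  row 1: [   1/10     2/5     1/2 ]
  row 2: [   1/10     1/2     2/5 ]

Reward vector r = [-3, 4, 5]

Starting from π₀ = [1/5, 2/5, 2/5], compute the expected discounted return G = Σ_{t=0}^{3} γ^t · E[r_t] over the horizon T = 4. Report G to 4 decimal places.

G = 9.8325

t=0: π = [0.2000, 0.4000, 0.4000], E[r] = 3.0000, γ^t·E[r] = 3.000000, running G = 3.000000
t=1: π = [0.1400, 0.4400, 0.4200], E[r] = 3.4400, γ^t·E[r] = 2.752000, running G = 5.752000
t=2: π = [0.1280, 0.4420, 0.4300], E[r] = 3.5340, γ^t·E[r] = 2.261760, running G = 8.013760
t=3: π = [0.1256, 0.4430, 0.4314], E[r] = 3.5522, γ^t·E[r] = 1.818726, running G = 9.832486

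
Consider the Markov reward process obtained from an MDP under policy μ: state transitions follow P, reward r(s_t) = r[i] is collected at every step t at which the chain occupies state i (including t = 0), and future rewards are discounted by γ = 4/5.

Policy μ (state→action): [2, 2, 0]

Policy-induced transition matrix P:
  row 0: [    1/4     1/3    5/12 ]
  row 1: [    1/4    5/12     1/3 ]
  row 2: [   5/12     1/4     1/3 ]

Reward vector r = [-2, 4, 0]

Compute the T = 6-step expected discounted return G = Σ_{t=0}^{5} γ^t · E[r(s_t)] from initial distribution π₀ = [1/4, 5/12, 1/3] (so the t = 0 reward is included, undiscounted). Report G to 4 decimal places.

t=0: π = [0.2500, 0.4167, 0.3333], E[r] = 1.1667, γ^t·E[r] = 1.166667, running G = 1.166667
t=1: π = [0.3056, 0.3403, 0.3542], E[r] = 0.7500, γ^t·E[r] = 0.600000, running G = 1.766667
t=2: π = [0.3090, 0.3322, 0.3588], E[r] = 0.7106, γ^t·E[r] = 0.454815, running G = 2.221481
t=3: π = [0.3098, 0.3311, 0.3591], E[r] = 0.7049, γ^t·E[r] = 0.360889, running G = 2.582370
t=4: π = [0.3098, 0.3310, 0.3591], E[r] = 0.7043, γ^t·E[r] = 0.288487, running G = 2.870858
t=5: π = [0.3099, 0.3310, 0.3592], E[r] = 0.7042, γ^t·E[r] = 0.230763, running G = 3.101621

G = 3.1016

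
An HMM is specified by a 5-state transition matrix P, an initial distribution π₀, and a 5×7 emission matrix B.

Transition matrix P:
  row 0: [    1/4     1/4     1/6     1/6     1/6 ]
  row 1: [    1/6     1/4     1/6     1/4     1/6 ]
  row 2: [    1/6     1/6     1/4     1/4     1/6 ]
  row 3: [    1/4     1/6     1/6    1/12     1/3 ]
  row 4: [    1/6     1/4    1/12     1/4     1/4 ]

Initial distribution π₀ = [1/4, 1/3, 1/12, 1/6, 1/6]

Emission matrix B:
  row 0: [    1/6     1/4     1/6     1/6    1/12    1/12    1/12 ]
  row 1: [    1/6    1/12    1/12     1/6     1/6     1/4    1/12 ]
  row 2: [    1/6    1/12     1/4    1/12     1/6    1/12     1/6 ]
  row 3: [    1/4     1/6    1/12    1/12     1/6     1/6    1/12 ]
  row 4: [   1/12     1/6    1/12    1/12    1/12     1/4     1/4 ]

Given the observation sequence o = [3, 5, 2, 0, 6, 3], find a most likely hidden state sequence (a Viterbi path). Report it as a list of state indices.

path = [1, 1, 2, 3, 4, 1]

t=0: δ = [4.167e-02, 5.556e-02, 6.944e-03, 1.389e-02, 1.389e-02]  (obs o_0=3)
t=1: δ = [8.681e-04, 3.472e-03, 7.716e-04, 2.315e-03, 2.315e-03]  ψ = [0, 1, 1, 1, 1]  (obs o_1=5)
t=2: δ = [9.645e-05, 7.234e-05, 1.447e-04, 7.234e-05, 6.430e-05]  ψ = [1, 1, 1, 1, 3]  (obs o_2=2)
t=3: δ = [4.019e-06, 4.019e-06, 6.028e-06, 9.042e-06, 2.009e-06]  ψ = [0, 0, 2, 2, 2]  (obs o_3=0)
t=4: δ = [1.884e-07, 1.256e-07, 2.512e-07, 1.256e-07, 7.535e-07]  ψ = [3, 3, 2, 2, 3]  (obs o_4=6)
t=5: δ = [2.093e-08, 3.140e-08, 5.233e-09, 1.570e-08, 1.570e-08]  ψ = [4, 4, 2, 4, 4]  (obs o_5=3)
backtrack: best end state = 1; path = [1, 1, 2, 3, 4, 1]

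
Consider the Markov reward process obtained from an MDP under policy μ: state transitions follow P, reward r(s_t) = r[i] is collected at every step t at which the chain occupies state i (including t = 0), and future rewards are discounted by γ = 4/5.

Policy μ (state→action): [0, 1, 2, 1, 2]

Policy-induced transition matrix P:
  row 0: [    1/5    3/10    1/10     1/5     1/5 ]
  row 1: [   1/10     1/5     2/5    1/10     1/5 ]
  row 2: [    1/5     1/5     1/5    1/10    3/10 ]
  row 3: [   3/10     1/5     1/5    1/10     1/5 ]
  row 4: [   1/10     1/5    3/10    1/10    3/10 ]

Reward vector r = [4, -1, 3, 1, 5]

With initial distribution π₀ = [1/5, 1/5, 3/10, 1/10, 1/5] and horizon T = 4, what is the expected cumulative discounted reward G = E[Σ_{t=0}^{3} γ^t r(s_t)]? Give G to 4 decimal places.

G = 7.5930

t=0: π = [0.2000, 0.2000, 0.3000, 0.1000, 0.2000], E[r] = 2.6000, γ^t·E[r] = 2.600000, running G = 2.600000
t=1: π = [0.1700, 0.2200, 0.2400, 0.1200, 0.2500], E[r] = 2.5500, γ^t·E[r] = 2.040000, running G = 4.640000
t=2: π = [0.1650, 0.2170, 0.2520, 0.1170, 0.2490], E[r] = 2.5610, γ^t·E[r] = 1.639040, running G = 6.279040
t=3: π = [0.1651, 0.2165, 0.2518, 0.1165, 0.2501], E[r] = 2.5663, γ^t·E[r] = 1.313946, running G = 7.592986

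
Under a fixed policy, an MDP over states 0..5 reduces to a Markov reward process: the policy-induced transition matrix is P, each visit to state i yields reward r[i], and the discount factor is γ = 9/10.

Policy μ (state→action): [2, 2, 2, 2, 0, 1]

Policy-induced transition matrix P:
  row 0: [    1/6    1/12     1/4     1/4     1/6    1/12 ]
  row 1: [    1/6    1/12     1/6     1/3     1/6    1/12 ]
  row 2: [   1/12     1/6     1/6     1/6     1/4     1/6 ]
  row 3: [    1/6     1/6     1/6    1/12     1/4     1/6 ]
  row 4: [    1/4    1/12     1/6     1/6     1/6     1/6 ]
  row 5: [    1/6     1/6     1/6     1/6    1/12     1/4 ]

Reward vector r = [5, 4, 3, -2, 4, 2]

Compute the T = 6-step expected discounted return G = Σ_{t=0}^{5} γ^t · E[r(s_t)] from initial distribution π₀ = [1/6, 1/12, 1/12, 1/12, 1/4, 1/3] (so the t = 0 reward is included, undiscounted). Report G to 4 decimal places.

t=0: π = [0.1667, 0.0833, 0.0833, 0.0833, 0.2500, 0.3333], E[r] = 2.9167, γ^t·E[r] = 2.916667, running G = 2.916667
t=1: π = [0.1806, 0.1250, 0.1806, 0.1875, 0.1528, 0.1736], E[r] = 2.5278, γ^t·E[r] = 2.275000, running G = 5.191667
t=2: π = [0.1644, 0.1285, 0.1817, 0.1869, 0.1829, 0.1557], E[r] = 2.5498, γ^t·E[r] = 2.065313, running G = 7.256979
t=3: π = [0.1668, 0.1270, 0.1804, 0.1862, 0.1844, 0.1552], E[r] = 2.5587, γ^t·E[r] = 1.865320, running G = 9.122299
t=4: π = [0.1670, 0.1268, 0.1806, 0.1862, 0.1843, 0.1551], E[r] = 2.5589, γ^t·E[r] = 1.678888, running G = 10.801188
t=5: π = [0.1670, 0.1268, 0.1806, 0.1862, 0.1843, 0.1551], E[r] = 2.5590, γ^t·E[r] = 1.511044, running G = 12.312232

G = 12.3122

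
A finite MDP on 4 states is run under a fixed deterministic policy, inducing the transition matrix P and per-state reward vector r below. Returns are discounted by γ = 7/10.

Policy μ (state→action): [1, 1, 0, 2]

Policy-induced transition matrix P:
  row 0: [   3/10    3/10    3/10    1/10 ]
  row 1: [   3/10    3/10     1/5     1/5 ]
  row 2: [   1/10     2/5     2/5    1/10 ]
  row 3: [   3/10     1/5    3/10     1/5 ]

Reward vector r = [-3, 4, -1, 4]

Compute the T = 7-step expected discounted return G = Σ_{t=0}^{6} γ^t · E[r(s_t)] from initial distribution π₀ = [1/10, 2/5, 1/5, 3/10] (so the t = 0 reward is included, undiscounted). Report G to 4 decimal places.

G = 3.9539

t=0: π = [0.1000, 0.4000, 0.2000, 0.3000], E[r] = 2.3000, γ^t·E[r] = 2.300000, running G = 2.300000
t=1: π = [0.2600, 0.2900, 0.2800, 0.1700], E[r] = 0.7800, γ^t·E[r] = 0.546000, running G = 2.846000
t=2: π = [0.2440, 0.3110, 0.2990, 0.1460], E[r] = 0.7970, γ^t·E[r] = 0.390530, running G = 3.236530
t=3: π = [0.2402, 0.3153, 0.2988, 0.1457], E[r] = 0.8246, γ^t·E[r] = 0.282838, running G = 3.519368
t=4: π = [0.2402, 0.3153, 0.2984, 0.1461], E[r] = 0.8266, γ^t·E[r] = 0.198459, running G = 3.717827
t=5: π = [0.2403, 0.3152, 0.2983, 0.1461], E[r] = 0.8262, γ^t·E[r] = 0.138854, running G = 3.856682
t=6: π = [0.2403, 0.3152, 0.2983, 0.1461], E[r] = 0.8261, γ^t·E[r] = 0.097188, running G = 3.953870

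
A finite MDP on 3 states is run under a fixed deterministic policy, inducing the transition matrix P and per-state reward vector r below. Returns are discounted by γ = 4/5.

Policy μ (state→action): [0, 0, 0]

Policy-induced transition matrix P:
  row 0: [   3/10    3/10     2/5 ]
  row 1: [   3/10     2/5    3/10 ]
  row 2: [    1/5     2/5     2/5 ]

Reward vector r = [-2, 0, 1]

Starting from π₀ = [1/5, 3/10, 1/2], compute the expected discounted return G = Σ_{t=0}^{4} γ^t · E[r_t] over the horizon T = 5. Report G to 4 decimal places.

G = -0.2610

t=0: π = [0.2000, 0.3000, 0.5000], E[r] = 0.1000, γ^t·E[r] = 0.100000, running G = 0.100000
t=1: π = [0.2500, 0.3800, 0.3700], E[r] = -0.1300, γ^t·E[r] = -0.104000, running G = -0.004000
t=2: π = [0.2630, 0.3750, 0.3620], E[r] = -0.1640, γ^t·E[r] = -0.104960, running G = -0.108960
t=3: π = [0.2638, 0.3737, 0.3625], E[r] = -0.1651, γ^t·E[r] = -0.084531, running G = -0.193491
t=4: π = [0.2638, 0.3736, 0.3626], E[r] = -0.1649, γ^t·E[r] = -0.067531, running G = -0.261022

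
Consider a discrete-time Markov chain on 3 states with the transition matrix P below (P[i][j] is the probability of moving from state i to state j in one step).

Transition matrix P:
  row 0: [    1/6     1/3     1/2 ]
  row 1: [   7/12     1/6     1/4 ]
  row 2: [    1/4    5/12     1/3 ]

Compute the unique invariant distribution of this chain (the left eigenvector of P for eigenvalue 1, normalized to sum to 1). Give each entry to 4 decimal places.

π = [0.3266, 0.3116, 0.3618]

Balance equations π_j = Σ_i π_i·P[i][j]:
  π_0 = 1/6·π_0 + 7/12·π_1 + 1/4·π_2
  π_1 = 1/3·π_0 + 1/6·π_1 + 5/12·π_2
  normalize: π_0 + π_1 + π_2 = 1
Solving the linear system gives exactly π = [65/199, 62/199, 72/199].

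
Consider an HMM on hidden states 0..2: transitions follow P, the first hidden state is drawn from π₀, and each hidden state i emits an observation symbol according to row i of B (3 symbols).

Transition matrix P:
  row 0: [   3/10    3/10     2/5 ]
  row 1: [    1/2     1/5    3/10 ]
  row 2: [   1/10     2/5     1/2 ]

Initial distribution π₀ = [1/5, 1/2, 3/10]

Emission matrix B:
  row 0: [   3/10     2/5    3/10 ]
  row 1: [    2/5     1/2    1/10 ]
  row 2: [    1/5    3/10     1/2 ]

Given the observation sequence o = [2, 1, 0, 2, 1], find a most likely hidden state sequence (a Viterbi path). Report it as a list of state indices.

path = [2, 1, 0, 2, 1]

t=0: δ = [6.000e-02, 5.000e-02, 1.500e-01]  (obs o_0=2)
t=1: δ = [1.000e-02, 3.000e-02, 2.250e-02]  ψ = [1, 2, 2]  (obs o_1=1)
t=2: δ = [4.500e-03, 3.600e-03, 2.250e-03]  ψ = [1, 2, 2]  (obs o_2=0)
t=3: δ = [5.400e-04, 1.350e-04, 9.000e-04]  ψ = [1, 0, 0]  (obs o_3=2)
t=4: δ = [6.480e-05, 1.800e-04, 1.350e-04]  ψ = [0, 2, 2]  (obs o_4=1)
backtrack: best end state = 1; path = [2, 1, 0, 2, 1]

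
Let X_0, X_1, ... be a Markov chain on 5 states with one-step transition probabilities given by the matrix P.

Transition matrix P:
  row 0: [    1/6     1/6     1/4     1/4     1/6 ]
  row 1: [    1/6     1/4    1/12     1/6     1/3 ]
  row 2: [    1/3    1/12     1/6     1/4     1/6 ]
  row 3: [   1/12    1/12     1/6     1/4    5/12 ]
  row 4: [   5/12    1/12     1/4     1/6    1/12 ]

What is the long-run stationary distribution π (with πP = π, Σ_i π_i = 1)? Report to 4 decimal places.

Balance equations π_j = Σ_i π_i·P[i][j]:
  π_0 = 1/6·π_0 + 1/6·π_1 + 1/3·π_2 + 1/12·π_3 + 5/12·π_4
  π_1 = 1/6·π_0 + 1/4·π_1 + 1/12·π_2 + 1/12·π_3 + 1/12·π_4
  π_2 = 1/4·π_0 + 1/12·π_1 + 1/6·π_2 + 1/6·π_3 + 1/4·π_4
  π_3 = 1/4·π_0 + 1/6·π_1 + 1/4·π_2 + 1/4·π_3 + 1/6·π_4
  normalize: π_0 + π_1 + π_2 + π_3 + π_4 = 1
Solving the linear system gives exactly π = [111/469, 58/469, 274/1407, 311/1407, 15/67].

π = [0.2367, 0.1237, 0.1947, 0.2210, 0.2239]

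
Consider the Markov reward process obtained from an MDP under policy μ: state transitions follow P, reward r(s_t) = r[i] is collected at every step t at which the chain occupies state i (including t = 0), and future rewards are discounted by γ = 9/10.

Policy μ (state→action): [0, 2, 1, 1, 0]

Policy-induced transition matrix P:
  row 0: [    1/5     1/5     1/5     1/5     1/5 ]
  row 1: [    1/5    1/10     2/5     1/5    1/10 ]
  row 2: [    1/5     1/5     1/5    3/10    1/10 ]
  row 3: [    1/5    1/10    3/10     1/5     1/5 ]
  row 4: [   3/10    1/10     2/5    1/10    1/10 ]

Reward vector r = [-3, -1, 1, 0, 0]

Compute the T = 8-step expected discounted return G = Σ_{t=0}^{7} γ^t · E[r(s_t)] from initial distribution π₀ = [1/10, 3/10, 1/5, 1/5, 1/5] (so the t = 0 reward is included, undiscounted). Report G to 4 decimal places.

t=0: π = [0.1000, 0.3000, 0.2000, 0.2000, 0.2000], E[r] = -0.4000, γ^t·E[r] = -0.400000, running G = -0.400000
t=1: π = [0.2200, 0.1300, 0.3200, 0.2000, 0.1300], E[r] = -0.4700, γ^t·E[r] = -0.423000, running G = -0.823000
t=2: π = [0.2130, 0.1540, 0.2720, 0.2190, 0.1420], E[r] = -0.5210, γ^t·E[r] = -0.422010, running G = -1.245010
t=3: π = [0.2142, 0.1485, 0.2811, 0.2130, 0.1432], E[r] = -0.5100, γ^t·E[r] = -0.371790, running G = -1.616800
t=4: π = [0.2143, 0.1495, 0.2796, 0.2138, 0.1427], E[r] = -0.5129, γ^t·E[r] = -0.336481, running G = -1.953281
t=5: π = [0.2143, 0.1494, 0.2798, 0.2137, 0.1428], E[r] = -0.5124, γ^t·E[r] = -0.302557, running G = -2.255838
t=6: π = [0.2143, 0.1494, 0.2798, 0.2137, 0.1428], E[r] = -0.5124, γ^t·E[r] = -0.272333, running G = -2.528171
t=7: π = [0.2143, 0.1494, 0.2798, 0.2137, 0.1428], E[r] = -0.5124, γ^t·E[r] = -0.245097, running G = -2.773268

G = -2.7733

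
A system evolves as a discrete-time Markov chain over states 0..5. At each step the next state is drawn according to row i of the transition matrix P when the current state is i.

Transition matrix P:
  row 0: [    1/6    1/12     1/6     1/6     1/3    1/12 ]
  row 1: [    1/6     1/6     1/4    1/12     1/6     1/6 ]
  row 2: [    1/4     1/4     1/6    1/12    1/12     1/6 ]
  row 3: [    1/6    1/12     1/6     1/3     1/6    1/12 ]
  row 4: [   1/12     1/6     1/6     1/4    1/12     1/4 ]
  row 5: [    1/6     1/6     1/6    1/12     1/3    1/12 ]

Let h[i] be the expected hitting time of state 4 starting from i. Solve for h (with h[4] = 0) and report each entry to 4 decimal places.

First-step conditioning: h[4] = 0; for i ≠ 4, h[i] = 1 + Σ_k P[i][k]·h[k].
  h[0] = 1 + 1/6·h[0] + 1/12·h[1] + 1/6·h[2] + 1/6·h[3] + 1/12·h[5]
  h[1] = 1 + 1/6·h[0] + 1/6·h[1] + 1/4·h[2] + 1/12·h[3] + 1/6·h[5]
  h[2] = 1 + 1/4·h[0] + 1/4·h[1] + 1/6·h[2] + 1/12·h[3] + 1/6·h[5]
  h[3] = 1 + 1/6·h[0] + 1/12·h[1] + 1/6·h[2] + 1/3·h[3] + 1/12·h[5]
  h[5] = 1 + 1/6·h[0] + 1/6·h[1] + 1/6·h[2] + 1/12·h[3] + 1/12·h[5]
Solving the 5×5 linear system over states ≠ 4 gives exactly h = [30940/7437, 12248/2479, 39124/7437, 12376/2479, 0, 30908/7437] (h[4] = 0 is the target).

h = [4.1603, 4.9407, 5.2607, 4.9923, 0.0000, 4.1560]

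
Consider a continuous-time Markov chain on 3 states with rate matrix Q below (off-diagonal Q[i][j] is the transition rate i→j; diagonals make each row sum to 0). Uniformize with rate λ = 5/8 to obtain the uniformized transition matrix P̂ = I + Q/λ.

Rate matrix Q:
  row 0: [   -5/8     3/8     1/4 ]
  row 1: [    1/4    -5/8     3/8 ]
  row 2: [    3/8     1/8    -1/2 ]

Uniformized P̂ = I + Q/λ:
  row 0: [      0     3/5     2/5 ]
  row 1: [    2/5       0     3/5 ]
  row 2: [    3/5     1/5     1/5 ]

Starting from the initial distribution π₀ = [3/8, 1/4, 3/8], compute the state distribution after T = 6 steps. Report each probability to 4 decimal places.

π = [0.3398, 0.2801, 0.3801]

t=0: π = [0.3750, 0.2500, 0.3750]
t=1: π = [0.3250, 0.3000, 0.3750]
t=2: π = [0.3450, 0.2700, 0.3850]
t=3: π = [0.3390, 0.2840, 0.3770]
t=4: π = [0.3398, 0.2788, 0.3814]
t=5: π = [0.3404, 0.2802, 0.3795]
t=6: π = [0.3398, 0.2801, 0.3801]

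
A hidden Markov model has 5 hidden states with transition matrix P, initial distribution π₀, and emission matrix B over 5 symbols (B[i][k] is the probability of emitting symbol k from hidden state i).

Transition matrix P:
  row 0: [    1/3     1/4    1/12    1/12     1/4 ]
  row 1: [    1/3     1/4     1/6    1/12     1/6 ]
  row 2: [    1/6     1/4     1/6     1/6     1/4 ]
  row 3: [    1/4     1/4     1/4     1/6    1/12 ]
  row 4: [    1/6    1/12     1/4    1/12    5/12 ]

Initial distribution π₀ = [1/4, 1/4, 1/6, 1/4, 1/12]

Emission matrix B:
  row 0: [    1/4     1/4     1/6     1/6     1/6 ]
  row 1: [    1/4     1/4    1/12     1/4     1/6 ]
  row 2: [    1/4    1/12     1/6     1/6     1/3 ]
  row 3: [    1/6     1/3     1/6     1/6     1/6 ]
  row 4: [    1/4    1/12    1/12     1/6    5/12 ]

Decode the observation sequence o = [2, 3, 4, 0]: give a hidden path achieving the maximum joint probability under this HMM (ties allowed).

path = [0, 4, 4, 4]

t=0: δ = [4.167e-02, 2.083e-02, 2.778e-02, 4.167e-02, 6.944e-03]  (obs o_0=2)
t=1: δ = [2.315e-03, 2.604e-03, 1.736e-03, 1.157e-03, 1.736e-03]  ψ = [0, 0, 3, 3, 0]  (obs o_1=3)
t=2: δ = [1.447e-04, 1.085e-04, 1.447e-04, 4.823e-05, 3.014e-04]  ψ = [1, 1, 1, 2, 4]  (obs o_2=4)
t=3: δ = [1.256e-05, 9.042e-06, 1.884e-05, 4.186e-06, 3.140e-05]  ψ = [4, 0, 4, 4, 4]  (obs o_3=0)
backtrack: best end state = 4; path = [0, 4, 4, 4]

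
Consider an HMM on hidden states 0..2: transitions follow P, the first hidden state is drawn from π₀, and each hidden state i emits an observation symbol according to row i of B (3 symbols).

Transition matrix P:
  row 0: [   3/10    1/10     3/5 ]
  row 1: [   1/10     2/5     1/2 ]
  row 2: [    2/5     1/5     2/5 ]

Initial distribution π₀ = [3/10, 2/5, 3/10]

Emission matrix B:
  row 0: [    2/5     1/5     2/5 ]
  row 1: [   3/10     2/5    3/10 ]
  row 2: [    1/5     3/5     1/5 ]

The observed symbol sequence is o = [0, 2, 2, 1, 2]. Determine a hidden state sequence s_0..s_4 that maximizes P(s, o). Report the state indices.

path = [0, 2, 0, 2, 0]

t=0: δ = [1.200e-01, 1.200e-01, 6.000e-02]  (obs o_0=0)
t=1: δ = [1.440e-02, 1.440e-02, 1.440e-02]  ψ = [0, 1, 0]  (obs o_1=2)
t=2: δ = [2.304e-03, 1.728e-03, 1.728e-03]  ψ = [2, 1, 0]  (obs o_2=2)
t=3: δ = [1.382e-04, 2.765e-04, 8.294e-04]  ψ = [0, 1, 0]  (obs o_3=1)
t=4: δ = [1.327e-04, 4.977e-05, 6.636e-05]  ψ = [2, 2, 2]  (obs o_4=2)
backtrack: best end state = 0; path = [0, 2, 0, 2, 0]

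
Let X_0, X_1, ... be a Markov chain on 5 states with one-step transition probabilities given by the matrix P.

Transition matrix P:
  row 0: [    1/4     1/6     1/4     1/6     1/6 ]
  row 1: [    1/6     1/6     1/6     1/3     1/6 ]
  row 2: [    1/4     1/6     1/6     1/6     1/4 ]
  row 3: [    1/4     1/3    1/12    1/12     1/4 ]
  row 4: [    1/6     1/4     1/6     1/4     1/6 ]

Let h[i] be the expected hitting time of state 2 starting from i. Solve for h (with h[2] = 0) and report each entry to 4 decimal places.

h = [5.4573, 6.0754, 0.0000, 6.4372, 6.0452]

First-step conditioning: h[2] = 0; for i ≠ 2, h[i] = 1 + Σ_k P[i][k]·h[k].
  h[0] = 1 + 1/4·h[0] + 1/6·h[1] + 1/6·h[3] + 1/6·h[4]
  h[1] = 1 + 1/6·h[0] + 1/6·h[1] + 1/3·h[3] + 1/6·h[4]
  h[3] = 1 + 1/4·h[0] + 1/3·h[1] + 1/12·h[3] + 1/4·h[4]
  h[4] = 1 + 1/6·h[0] + 1/4·h[1] + 1/4·h[3] + 1/6·h[4]
Solving the 4×4 linear system over states ≠ 2 gives exactly h = [1086/199, 1209/199, 0, 1281/199, 1203/199] (h[2] = 0 is the target).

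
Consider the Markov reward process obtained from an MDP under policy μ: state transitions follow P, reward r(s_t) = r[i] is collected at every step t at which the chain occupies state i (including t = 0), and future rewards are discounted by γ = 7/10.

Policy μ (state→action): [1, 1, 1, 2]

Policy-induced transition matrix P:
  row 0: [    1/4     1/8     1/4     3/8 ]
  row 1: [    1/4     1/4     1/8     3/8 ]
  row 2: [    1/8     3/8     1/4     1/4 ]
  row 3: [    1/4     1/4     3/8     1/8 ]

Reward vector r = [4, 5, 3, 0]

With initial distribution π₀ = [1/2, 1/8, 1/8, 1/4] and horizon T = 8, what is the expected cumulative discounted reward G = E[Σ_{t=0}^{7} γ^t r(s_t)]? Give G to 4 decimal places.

G = 9.1177

t=0: π = [0.5000, 0.1250, 0.1250, 0.2500], E[r] = 3.0000, γ^t·E[r] = 3.000000, running G = 3.000000
t=1: π = [0.2344, 0.2031, 0.2656, 0.2969], E[r] = 2.7500, γ^t·E[r] = 1.925000, running G = 4.925000
t=2: π = [0.2168, 0.2539, 0.2617, 0.2676], E[r] = 2.9219, γ^t·E[r] = 1.431719, running G = 6.356719
t=3: π = [0.2173, 0.2556, 0.2517, 0.2754], E[r] = 2.9023, γ^t·E[r] = 0.995504, running G = 7.352223
t=4: π = [0.2185, 0.2543, 0.2525, 0.2747], E[r] = 2.9031, γ^t·E[r] = 0.697029, running G = 8.049251
t=5: π = [0.2184, 0.2542, 0.2525, 0.2748], E[r] = 2.9026, γ^t·E[r] = 0.487843, running G = 8.537094
t=6: π = [0.2184, 0.2543, 0.2526, 0.2747], E[r] = 2.9027, γ^t·E[r] = 0.341505, running G = 8.878599
t=7: π = [0.2184, 0.2543, 0.2526, 0.2747], E[r] = 2.9027, γ^t·E[r] = 0.239052, running G = 9.117651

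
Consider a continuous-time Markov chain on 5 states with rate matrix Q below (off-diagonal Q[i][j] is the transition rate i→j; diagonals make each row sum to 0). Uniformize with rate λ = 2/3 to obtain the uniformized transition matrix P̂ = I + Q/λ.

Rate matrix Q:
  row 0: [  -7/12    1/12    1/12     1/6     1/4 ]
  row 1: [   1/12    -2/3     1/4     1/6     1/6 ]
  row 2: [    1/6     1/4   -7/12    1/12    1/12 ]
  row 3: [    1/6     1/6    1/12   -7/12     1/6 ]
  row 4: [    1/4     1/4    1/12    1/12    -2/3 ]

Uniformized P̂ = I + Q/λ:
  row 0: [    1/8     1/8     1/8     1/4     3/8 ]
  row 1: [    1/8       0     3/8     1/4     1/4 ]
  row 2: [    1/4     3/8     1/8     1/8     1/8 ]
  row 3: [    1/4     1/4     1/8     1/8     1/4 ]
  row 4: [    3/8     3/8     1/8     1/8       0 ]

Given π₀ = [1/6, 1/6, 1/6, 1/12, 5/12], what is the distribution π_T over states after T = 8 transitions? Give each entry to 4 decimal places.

t=0: π = [0.1667, 0.1667, 0.1667, 0.0833, 0.4167]
t=1: π = [0.2604, 0.2604, 0.1667, 0.1667, 0.1458]
t=2: π = [0.2031, 0.1914, 0.1901, 0.1901, 0.2253]
t=3: π = [0.2288, 0.2287, 0.1729, 0.1743, 0.1953]
t=4: π = [0.2172, 0.2102, 0.1822, 0.1822, 0.2082]
t=5: π = [0.2226, 0.2191, 0.1776, 0.1784, 0.2023]
t=6: π = [0.2201, 0.2149, 0.1798, 0.1802, 0.2050]
t=7: π = [0.2213, 0.2169, 0.1787, 0.1794, 0.2038]
t=8: π = [0.2207, 0.2159, 0.1792, 0.1798, 0.2044]

π = [0.2207, 0.2159, 0.1792, 0.1798, 0.2044]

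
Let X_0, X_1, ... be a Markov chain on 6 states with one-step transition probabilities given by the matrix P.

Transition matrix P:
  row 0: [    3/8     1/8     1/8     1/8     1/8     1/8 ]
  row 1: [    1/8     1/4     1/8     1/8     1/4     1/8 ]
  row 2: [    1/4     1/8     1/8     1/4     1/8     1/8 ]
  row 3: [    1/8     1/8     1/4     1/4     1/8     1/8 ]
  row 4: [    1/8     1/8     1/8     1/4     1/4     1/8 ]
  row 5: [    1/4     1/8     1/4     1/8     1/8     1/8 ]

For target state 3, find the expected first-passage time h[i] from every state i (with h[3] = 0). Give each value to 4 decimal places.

First-step conditioning: h[3] = 0; for i ≠ 3, h[i] = 1 + Σ_k P[i][k]·h[k].
  h[0] = 1 + 3/8·h[0] + 1/8·h[1] + 1/8·h[2] + 1/8·h[4] + 1/8·h[5]
  h[1] = 1 + 1/8·h[0] + 1/4·h[1] + 1/8·h[2] + 1/4·h[4] + 1/8·h[5]
  h[2] = 1 + 1/4·h[0] + 1/8·h[1] + 1/8·h[2] + 1/8·h[4] + 1/8·h[5]
  h[4] = 1 + 1/8·h[0] + 1/8·h[1] + 1/8·h[2] + 1/4·h[4] + 1/8·h[5]
  h[5] = 1 + 1/4·h[0] + 1/8·h[1] + 1/4·h[2] + 1/8·h[4] + 1/8·h[5]
Solving the 5×5 linear system over states ≠ 3 gives exactly h = [25088/4089, 8192/1363, 21952/4089, 0, 7168/1363, 8232/1363] (h[3] = 0 is the target).

h = [6.1355, 6.0103, 5.3685, 0.0000, 5.2590, 6.0396]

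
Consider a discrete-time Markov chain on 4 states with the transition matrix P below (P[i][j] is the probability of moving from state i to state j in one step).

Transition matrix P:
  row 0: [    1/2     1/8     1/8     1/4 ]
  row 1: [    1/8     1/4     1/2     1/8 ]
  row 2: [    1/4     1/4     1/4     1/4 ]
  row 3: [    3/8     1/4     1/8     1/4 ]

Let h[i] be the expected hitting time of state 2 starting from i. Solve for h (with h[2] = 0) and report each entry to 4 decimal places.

First-step conditioning: h[2] = 0; for i ≠ 2, h[i] = 1 + Σ_k P[i][k]·h[k].
  h[0] = 1 + 1/2·h[0] + 1/8·h[1] + 1/4·h[3]
  h[1] = 1 + 1/8·h[0] + 1/4·h[1] + 1/8·h[3]
  h[3] = 1 + 3/8·h[0] + 1/4·h[1] + 1/4·h[3]
Solving the 3×3 linear system over states ≠ 2 gives exactly h = [152/29, 88/29, 0, 144/29] (h[2] = 0 is the target).

h = [5.2414, 3.0345, 0.0000, 4.9655]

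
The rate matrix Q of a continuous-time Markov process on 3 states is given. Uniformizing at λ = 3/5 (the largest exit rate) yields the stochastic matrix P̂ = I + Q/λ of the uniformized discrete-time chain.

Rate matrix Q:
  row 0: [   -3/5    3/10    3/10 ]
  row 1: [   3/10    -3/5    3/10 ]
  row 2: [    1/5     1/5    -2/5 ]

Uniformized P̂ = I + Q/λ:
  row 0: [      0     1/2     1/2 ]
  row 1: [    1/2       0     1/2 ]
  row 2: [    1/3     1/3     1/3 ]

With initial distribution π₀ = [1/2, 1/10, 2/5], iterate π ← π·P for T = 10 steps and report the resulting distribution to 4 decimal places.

t=0: π = [0.5000, 0.1000, 0.4000]
t=1: π = [0.1833, 0.3833, 0.4333]
t=2: π = [0.3361, 0.2361, 0.4278]
t=3: π = [0.2606, 0.3106, 0.4287]
t=4: π = [0.2982, 0.2732, 0.4285]
t=5: π = [0.2795, 0.2920, 0.4286]
t=6: π = [0.2888, 0.2826, 0.4286]
t=7: π = [0.2842, 0.2873, 0.4286]
t=8: π = [0.2865, 0.2849, 0.4286]
t=9: π = [0.2853, 0.2861, 0.4286]
t=10: π = [0.2859, 0.2855, 0.4286]

π = [0.2859, 0.2855, 0.4286]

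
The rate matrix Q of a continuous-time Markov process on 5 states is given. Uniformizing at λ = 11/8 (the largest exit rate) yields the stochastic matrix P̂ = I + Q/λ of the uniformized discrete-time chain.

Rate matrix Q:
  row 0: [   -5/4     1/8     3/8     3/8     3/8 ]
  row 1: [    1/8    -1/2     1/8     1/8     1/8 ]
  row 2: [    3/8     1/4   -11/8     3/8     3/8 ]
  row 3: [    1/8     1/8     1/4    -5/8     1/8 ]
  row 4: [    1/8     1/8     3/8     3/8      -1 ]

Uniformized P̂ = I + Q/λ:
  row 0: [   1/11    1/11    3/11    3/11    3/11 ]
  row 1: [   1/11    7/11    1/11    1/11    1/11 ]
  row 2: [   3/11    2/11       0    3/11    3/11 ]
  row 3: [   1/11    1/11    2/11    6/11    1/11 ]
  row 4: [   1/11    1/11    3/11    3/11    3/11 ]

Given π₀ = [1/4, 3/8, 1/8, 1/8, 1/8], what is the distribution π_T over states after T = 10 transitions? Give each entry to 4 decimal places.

π = [0.1197, 0.2320, 0.1585, 0.3169, 0.1729]

t=0: π = [0.2500, 0.3750, 0.1250, 0.1250, 0.1250]
t=1: π = [0.1136, 0.3068, 0.1591, 0.2386, 0.1818]
t=2: π = [0.1198, 0.2727, 0.1519, 0.2820, 0.1736]
t=3: π = [0.1185, 0.2535, 0.1561, 0.3001, 0.1719]
t=4: π = [0.1193, 0.2434, 0.1568, 0.3085, 0.1721]
t=5: π = [0.1194, 0.2379, 0.1577, 0.3126, 0.1724]
t=6: π = [0.1196, 0.2350, 0.1581, 0.3147, 0.1726]
t=7: π = [0.1196, 0.2335, 0.1583, 0.3158, 0.1728]
t=8: π = [0.1197, 0.2326, 0.1584, 0.3164, 0.1729]
t=9: π = [0.1197, 0.2322, 0.1585, 0.3167, 0.1729]
t=10: π = [0.1197, 0.2320, 0.1585, 0.3169, 0.1729]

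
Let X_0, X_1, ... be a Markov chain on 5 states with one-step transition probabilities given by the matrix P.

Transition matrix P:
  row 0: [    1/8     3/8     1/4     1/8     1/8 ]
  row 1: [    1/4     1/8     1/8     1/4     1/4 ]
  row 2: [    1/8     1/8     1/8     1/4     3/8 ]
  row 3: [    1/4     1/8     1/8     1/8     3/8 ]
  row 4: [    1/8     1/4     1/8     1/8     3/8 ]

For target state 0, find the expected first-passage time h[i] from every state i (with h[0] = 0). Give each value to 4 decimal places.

First-step conditioning: h[0] = 0; for i ≠ 0, h[i] = 1 + Σ_k P[i][k]·h[k].
  h[1] = 1 + 1/8·h[1] + 1/8·h[2] + 1/4·h[3] + 1/4·h[4]
  h[2] = 1 + 1/8·h[1] + 1/8·h[2] + 1/4·h[3] + 3/8·h[4]
  h[3] = 1 + 1/8·h[1] + 1/8·h[2] + 1/8·h[3] + 3/8·h[4]
  h[4] = 1 + 1/4·h[1] + 1/8·h[2] + 1/8·h[3] + 3/8·h[4]
Solving the 4×4 linear system over states ≠ 0 gives exactly h = [0, 4096/791, 4680/791, 4160/791, 4672/791] (h[0] = 0 is the target).

h = [0.0000, 5.1783, 5.9166, 5.2592, 5.9064]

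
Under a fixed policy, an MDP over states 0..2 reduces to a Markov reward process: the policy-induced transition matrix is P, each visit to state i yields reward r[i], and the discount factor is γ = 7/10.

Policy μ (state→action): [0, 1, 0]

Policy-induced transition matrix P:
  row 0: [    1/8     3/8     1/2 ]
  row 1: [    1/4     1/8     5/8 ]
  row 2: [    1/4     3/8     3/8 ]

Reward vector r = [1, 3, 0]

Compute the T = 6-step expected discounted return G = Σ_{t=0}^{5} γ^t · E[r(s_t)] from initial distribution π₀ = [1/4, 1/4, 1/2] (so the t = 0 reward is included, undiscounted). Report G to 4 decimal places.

t=0: π = [0.2500, 0.2500, 0.5000], E[r] = 1.0000, γ^t·E[r] = 1.000000, running G = 1.000000
t=1: π = [0.2188, 0.3125, 0.4688], E[r] = 1.1563, γ^t·E[r] = 0.809375, running G = 1.809375
t=2: π = [0.2227, 0.2969, 0.4805], E[r] = 1.1133, γ^t·E[r] = 0.545508, running G = 2.354883
t=3: π = [0.2222, 0.3008, 0.4771], E[r] = 1.1245, γ^t·E[r] = 0.385708, running G = 2.740590
t=4: π = [0.2222, 0.2998, 0.4780], E[r] = 1.1216, γ^t·E[r] = 0.269307, running G = 3.009897
t=5: π = [0.2222, 0.3000, 0.4777], E[r] = 1.1224, γ^t·E[r] = 0.188636, running G = 3.198533

G = 3.1985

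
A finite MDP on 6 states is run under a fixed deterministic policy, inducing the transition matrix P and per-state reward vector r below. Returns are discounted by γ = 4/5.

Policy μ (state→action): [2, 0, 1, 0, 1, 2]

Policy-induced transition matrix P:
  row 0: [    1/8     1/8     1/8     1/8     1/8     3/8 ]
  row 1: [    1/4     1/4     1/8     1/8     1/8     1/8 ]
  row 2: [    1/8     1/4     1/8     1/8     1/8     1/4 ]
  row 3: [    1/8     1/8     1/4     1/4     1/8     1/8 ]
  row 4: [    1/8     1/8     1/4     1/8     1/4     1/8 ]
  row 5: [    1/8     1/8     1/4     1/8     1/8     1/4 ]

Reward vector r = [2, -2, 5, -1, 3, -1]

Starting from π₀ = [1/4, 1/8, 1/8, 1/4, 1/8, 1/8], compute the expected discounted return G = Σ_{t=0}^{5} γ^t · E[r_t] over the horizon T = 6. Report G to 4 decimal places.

G = 3.4633

t=0: π = [0.2500, 0.1250, 0.1250, 0.2500, 0.1250, 0.1250], E[r] = 0.8750, γ^t·E[r] = 0.875000, running G = 0.875000
t=1: π = [0.1406, 0.1563, 0.1875, 0.1563, 0.1406, 0.2188], E[r] = 0.9531, γ^t·E[r] = 0.762500, running G = 1.637500
t=2: π = [0.1445, 0.1680, 0.1895, 0.1445, 0.1426, 0.2109], E[r] = 0.9727, γ^t·E[r] = 0.622500, running G = 2.260000
t=3: π = [0.1460, 0.1697, 0.1873, 0.1431, 0.1428, 0.2112], E[r] = 0.9631, γ^t·E[r] = 0.493125, running G = 2.753125
t=4: π = [0.1462, 0.1696, 0.1871, 0.1429, 0.1429, 0.2113], E[r] = 0.9632, γ^t·E[r] = 0.394538, running G = 3.147663
t=5: π = [0.1462, 0.1696, 0.1871, 0.1429, 0.1429, 0.2114], E[r] = 0.9632, γ^t·E[r] = 0.315628, running G = 3.463290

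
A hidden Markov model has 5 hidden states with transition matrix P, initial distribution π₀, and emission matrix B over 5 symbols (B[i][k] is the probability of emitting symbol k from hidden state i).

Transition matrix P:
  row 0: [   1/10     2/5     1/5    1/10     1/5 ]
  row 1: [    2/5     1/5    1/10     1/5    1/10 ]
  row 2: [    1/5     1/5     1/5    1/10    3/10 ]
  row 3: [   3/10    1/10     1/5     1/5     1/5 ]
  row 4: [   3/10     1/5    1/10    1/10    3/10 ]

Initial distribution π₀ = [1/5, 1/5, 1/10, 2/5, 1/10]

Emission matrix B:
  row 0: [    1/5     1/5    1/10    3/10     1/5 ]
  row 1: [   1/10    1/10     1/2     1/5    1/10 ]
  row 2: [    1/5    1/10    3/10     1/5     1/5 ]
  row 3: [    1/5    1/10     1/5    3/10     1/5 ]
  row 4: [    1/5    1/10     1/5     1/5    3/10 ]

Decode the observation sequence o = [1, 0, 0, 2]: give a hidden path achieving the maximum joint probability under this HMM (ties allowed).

t=0: δ = [4.000e-02, 2.000e-02, 1.000e-02, 4.000e-02, 1.000e-02]  (obs o_0=1)
t=1: δ = [2.400e-03, 1.600e-03, 1.600e-03, 1.600e-03, 1.600e-03]  ψ = [3, 0, 0, 3, 0]  (obs o_1=0)
t=2: δ = [1.280e-04, 9.600e-05, 9.600e-05, 6.400e-05, 9.600e-05]  ψ = [1, 0, 0, 1, 0]  (obs o_2=0)
t=3: δ = [3.840e-06, 2.560e-05, 7.680e-06, 3.840e-06, 5.760e-06]  ψ = [1, 0, 0, 1, 2]  (obs o_3=2)
backtrack: best end state = 1; path = [0, 1, 0, 1]

path = [0, 1, 0, 1]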